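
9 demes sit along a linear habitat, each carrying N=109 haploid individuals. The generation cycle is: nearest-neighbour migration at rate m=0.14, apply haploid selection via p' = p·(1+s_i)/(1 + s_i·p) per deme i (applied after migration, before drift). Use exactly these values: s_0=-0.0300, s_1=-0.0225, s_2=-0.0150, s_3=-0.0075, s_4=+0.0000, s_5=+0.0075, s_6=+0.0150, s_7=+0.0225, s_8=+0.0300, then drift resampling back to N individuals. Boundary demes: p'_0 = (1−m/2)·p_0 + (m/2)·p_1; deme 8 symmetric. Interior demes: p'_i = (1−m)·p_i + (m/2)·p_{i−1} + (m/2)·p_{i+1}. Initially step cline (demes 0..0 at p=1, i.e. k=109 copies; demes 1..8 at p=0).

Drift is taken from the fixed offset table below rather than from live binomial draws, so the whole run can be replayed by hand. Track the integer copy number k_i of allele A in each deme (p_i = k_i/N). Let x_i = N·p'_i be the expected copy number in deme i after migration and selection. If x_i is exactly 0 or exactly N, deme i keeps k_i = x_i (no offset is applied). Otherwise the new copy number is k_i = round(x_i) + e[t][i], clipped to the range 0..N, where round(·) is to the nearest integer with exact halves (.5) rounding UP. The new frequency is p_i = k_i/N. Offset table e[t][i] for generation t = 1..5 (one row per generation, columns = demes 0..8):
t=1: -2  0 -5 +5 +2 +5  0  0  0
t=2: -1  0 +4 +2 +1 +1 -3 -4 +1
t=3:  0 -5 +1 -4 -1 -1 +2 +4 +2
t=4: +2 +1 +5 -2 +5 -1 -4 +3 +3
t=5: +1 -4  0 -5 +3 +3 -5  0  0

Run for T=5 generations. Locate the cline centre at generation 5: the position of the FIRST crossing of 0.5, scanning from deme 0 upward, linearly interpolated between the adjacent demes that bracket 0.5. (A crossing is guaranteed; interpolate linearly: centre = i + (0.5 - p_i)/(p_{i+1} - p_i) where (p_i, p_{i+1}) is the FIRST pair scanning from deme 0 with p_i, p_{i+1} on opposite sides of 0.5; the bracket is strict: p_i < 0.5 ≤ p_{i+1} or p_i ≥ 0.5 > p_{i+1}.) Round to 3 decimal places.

0.375

t=0: k=[109 0 0 0 0 0 0 0 0]
t=1: x=[101.1510 7.4701 0.0000 0.0000 0.0000 0.0000 0.0000 0.0000 0.0000] k=[99 7 0 0 0 0 0 0 0]
t=2: x=[92.1302 12.6926 0.4827 0.0000 0.0000 0.0000 0.0000 0.0000 0.0000] k=[91 13 4 0 0 0 0 0 0]
t=3: x=[84.9744 17.4932 4.2873 0.2779 0.0000 0.0000 0.0000 0.0000 0.0000] k=[85 12 5 0 0 0 0 0 0]
t=4: x=[79.2355 16.3020 5.0665 0.3474 0.0000 0.0000 0.0000 0.0000 0.0000] k=[81 17 10 0 0 0 0 0 0]
t=5: x=[75.8212 20.6070 9.6562 0.6948 0.0000 0.0000 0.0000 0.0000 0.0000] k=[77 17 10 0 0 0 0 0 0]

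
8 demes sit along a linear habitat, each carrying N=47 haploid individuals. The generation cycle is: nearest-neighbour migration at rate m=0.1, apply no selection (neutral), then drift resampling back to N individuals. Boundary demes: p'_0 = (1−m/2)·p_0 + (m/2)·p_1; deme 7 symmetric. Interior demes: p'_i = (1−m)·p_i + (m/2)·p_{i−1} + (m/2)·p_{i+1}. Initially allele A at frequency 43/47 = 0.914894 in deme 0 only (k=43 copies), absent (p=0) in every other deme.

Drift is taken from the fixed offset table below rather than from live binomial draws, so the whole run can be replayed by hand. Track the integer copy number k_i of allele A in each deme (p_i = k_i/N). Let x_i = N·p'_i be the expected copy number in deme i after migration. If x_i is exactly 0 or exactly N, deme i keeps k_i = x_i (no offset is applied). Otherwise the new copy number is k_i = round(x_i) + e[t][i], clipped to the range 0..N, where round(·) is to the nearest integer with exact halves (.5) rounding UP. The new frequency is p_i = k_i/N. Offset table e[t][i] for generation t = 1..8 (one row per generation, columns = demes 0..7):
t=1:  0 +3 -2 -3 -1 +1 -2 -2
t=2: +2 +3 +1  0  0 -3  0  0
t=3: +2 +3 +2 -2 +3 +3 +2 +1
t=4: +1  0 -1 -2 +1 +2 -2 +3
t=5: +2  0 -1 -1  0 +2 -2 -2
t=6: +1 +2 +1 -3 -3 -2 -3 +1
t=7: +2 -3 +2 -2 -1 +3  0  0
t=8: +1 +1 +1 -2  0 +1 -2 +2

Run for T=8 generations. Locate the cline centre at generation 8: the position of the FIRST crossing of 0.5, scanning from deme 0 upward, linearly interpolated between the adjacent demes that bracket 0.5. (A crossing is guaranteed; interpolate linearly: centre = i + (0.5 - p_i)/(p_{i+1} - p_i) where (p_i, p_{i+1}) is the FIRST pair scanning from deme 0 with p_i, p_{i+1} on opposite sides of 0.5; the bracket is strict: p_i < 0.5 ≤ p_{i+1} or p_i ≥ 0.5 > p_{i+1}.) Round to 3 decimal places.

t=0: k=[43 0 0 0 0 0 0 0]
t=1: x=[40.8500 2.1500 0.0000 0.0000 0.0000 0.0000 0.0000 0.0000] k=[41 5 0 0 0 0 0 0]
t=2: x=[39.2000 6.5500 0.2500 0.0000 0.0000 0.0000 0.0000 0.0000] k=[41 10 1 0 0 0 0 0]
t=3: x=[39.4500 11.1000 1.4000 0.0500 0.0000 0.0000 0.0000 0.0000] k=[41 14 3 0 0 0 0 0]
t=4: x=[39.6500 14.8000 3.4000 0.1500 0.0000 0.0000 0.0000 0.0000] k=[41 15 2 0 0 0 0 0]
t=5: x=[39.7000 15.6500 2.5500 0.1000 0.0000 0.0000 0.0000 0.0000] k=[42 16 2 0 0 0 0 0]
t=6: x=[40.7000 16.6000 2.6000 0.1000 0.0000 0.0000 0.0000 0.0000] k=[42 19 4 0 0 0 0 0]
t=7: x=[40.8500 19.4000 4.5500 0.2000 0.0000 0.0000 0.0000 0.0000] k=[43 16 7 0 0 0 0 0]
t=8: x=[41.6500 16.9000 7.1000 0.3500 0.0000 0.0000 0.0000 0.0000] k=[43 18 8 0 0 0 0 0]

0.780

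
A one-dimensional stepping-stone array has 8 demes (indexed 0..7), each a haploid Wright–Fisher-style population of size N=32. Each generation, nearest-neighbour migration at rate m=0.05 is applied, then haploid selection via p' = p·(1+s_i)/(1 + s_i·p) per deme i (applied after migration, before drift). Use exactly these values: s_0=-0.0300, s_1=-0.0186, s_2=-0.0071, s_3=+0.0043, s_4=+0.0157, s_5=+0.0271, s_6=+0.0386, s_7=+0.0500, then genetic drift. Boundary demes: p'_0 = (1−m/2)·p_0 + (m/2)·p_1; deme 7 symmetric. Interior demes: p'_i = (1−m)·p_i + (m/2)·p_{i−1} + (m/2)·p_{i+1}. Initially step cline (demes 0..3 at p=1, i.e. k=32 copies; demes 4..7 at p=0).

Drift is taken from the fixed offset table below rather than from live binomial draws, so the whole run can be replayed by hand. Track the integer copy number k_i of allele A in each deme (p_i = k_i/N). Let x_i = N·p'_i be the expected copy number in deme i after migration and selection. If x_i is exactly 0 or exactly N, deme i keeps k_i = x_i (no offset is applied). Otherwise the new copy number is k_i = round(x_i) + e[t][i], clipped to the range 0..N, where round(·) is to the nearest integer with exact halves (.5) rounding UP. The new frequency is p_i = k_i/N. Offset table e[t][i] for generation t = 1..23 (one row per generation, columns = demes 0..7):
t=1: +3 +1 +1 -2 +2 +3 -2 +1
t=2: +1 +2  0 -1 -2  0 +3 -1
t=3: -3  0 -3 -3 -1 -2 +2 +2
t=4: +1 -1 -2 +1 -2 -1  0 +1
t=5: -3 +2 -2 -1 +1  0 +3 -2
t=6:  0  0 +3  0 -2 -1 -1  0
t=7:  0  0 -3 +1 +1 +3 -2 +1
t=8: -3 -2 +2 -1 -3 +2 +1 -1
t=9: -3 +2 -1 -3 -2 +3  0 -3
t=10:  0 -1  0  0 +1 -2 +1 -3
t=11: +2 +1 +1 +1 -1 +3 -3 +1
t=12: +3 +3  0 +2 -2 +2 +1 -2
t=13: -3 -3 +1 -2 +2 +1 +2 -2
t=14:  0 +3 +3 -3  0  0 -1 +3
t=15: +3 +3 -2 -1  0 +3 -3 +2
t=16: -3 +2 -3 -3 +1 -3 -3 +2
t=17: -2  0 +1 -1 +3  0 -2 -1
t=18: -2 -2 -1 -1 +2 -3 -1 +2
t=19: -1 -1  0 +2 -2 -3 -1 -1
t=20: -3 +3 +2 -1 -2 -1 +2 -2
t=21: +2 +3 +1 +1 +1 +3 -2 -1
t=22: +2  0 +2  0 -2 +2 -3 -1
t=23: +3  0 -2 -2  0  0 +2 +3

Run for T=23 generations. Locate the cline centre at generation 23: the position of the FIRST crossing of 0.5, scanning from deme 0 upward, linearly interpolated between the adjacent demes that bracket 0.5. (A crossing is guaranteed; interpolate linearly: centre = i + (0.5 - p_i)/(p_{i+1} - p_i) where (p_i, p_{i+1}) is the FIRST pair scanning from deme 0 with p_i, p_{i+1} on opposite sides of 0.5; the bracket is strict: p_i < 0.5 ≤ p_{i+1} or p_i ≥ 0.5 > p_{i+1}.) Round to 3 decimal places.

2.765

t=0: k=[32 32 32 32 0 0 0 0]
t=1: x=[32.0000 32.0000 32.0000 31.2033 0.8122 0.0000 0.0000 0.0000] k=[32 32 32 29 3 0 0 0]
t=2: x=[32.0000 32.0000 31.9245 28.4386 3.6248 0.0770 0.0000 0.0000] k=[32 32 32 27 2 0 0 0]
t=3: x=[32.0000 32.0000 31.8741 26.5195 2.6121 0.0514 0.0000 0.0000] k=[32 32 29 24 2 0 0 0]
t=4: x=[32.0000 31.9236 28.9303 23.6016 2.5361 0.0514 0.0000 0.0000] k=[32 31 27 25 1 0 0 0]
t=5: x=[31.9742 30.9053 27.0201 24.4747 1.5985 0.0257 0.0000 0.0000] k=[29 32 25 23 3 0 0 0]
t=6: x=[28.9930 31.7453 25.0865 22.5785 3.4729 0.0770 0.0000 0.0000] k=[29 32 28 23 1 0 0 0]
t=7: x=[28.9930 31.8217 27.9499 22.6035 1.5478 0.0257 0.0000 0.0000] k=[29 32 25 24 3 3 0 0]
t=8: x=[28.9930 31.7453 25.1116 23.5268 3.5742 2.9968 0.0779 0.0000] k=[26 30 27 23 1 5 1 0]
t=9: x=[25.9520 29.7866 26.9447 22.5785 1.6745 4.9101 1.1150 0.0262] k=[23 32 26 20 0 8 1 0]
t=10: x=[23.0297 31.6180 25.9652 19.6825 0.7107 7.7814 1.1927 0.0262] k=[23 31 26 20 2 6 2 0]
t=11: x=[23.0043 30.6509 25.9401 19.7325 2.5868 5.9281 2.1239 0.0525] k=[25 32 27 21 2 9 0 1]
t=12: x=[25.0100 31.6944 26.9447 20.7064 2.6881 8.7692 0.2596 1.0222] k=[28 32 27 23 1 11 1 0]
t=13: x=[27.9945 31.7708 26.9950 22.5785 1.8266 10.6895 1.2704 0.0262] k=[25 29 28 21 4 12 3 0]
t=14: x=[24.9337 28.8217 27.8242 20.7813 4.6870 11.7733 3.2592 0.0787] k=[25 32 31 18 5 12 2 3]
t=15: x=[25.0100 31.7962 30.6911 18.0338 5.5713 11.7733 2.3563 3.1093] k=[28 32 29 17 6 15 0 5]
t=16: x=[27.9945 31.8217 28.7543 17.0592 6.5811 14.6120 0.5190 5.0801] k=[25 32 26 14 8 12 0 7]
t=17: x=[25.0100 31.6689 25.8145 14.1839 8.3457 11.7985 0.4931 7.0906] k=[23 32 27 13 11 12 0 6]
t=18: x=[23.0297 31.6434 26.7438 13.3334 11.1881 11.8740 0.4671 6.0869] k=[21 30 26 12 13 9 0 8]
t=19: x=[21.0062 29.6342 25.7141 12.4076 12.9951 9.0475 0.4412 8.0914] k=[20 29 26 14 11 6 0 7]
t=20: x=[19.9974 28.6440 25.7392 14.2589 11.0625 6.1060 0.3374 7.0906] k=[17 32 28 13 9 5 2 5]
t=21: x=[17.1328 31.5161 27.6985 13.3083 9.1011 5.1393 2.2272 5.1318] k=[19 32 29 14 10 8 0 4]
t=22: x=[19.0911 31.5925 28.6789 14.3089 10.1577 8.0095 0.3115 4.0702] k=[21 32 31 14 8 10 0 3]
t=23: x=[21.0567 31.6944 30.5904 14.3089 8.2954 9.8817 0.3374 3.0573] k=[24 32 29 12 8 10 2 6]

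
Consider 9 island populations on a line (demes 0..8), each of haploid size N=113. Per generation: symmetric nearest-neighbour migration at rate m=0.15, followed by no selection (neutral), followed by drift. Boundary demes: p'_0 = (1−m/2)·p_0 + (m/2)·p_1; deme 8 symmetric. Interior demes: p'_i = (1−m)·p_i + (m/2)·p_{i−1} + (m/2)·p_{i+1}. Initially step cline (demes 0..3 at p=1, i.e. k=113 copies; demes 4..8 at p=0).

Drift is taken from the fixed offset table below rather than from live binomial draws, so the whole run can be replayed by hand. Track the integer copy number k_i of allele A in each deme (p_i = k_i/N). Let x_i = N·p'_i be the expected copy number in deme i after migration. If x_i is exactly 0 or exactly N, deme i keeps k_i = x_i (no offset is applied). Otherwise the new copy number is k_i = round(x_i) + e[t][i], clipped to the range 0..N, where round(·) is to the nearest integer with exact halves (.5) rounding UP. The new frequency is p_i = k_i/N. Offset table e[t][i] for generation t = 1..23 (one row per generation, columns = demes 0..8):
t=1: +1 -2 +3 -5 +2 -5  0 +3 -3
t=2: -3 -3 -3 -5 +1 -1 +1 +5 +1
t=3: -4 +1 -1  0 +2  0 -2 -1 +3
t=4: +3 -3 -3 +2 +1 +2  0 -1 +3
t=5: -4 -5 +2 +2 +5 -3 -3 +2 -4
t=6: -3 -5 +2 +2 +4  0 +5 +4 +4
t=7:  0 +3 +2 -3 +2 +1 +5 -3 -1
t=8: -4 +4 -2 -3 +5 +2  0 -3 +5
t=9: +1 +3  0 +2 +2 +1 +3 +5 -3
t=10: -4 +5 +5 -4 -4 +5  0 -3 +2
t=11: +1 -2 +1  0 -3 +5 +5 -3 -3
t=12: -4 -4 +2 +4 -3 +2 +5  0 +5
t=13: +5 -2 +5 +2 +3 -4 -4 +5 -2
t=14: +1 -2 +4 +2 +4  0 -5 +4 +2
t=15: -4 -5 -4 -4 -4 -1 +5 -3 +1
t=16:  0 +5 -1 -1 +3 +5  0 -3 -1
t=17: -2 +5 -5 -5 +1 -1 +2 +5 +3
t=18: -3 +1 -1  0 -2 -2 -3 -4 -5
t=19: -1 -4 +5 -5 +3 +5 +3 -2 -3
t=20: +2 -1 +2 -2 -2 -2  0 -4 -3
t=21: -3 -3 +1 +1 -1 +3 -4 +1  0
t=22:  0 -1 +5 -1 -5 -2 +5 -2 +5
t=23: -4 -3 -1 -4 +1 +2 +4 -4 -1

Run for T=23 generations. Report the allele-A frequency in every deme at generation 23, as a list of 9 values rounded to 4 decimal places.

[0.8142, 0.8053, 0.8230, 0.5575, 0.4159, 0.3186, 0.2301, 0.0088, 0.0354]

t=0: k=[113 113 113 113 0 0 0 0 0]
t=1: x=[113.0000 113.0000 113.0000 104.5250 8.4750 0.0000 0.0000 0.0000 0.0000] k=[113 113 113 100 10 0 0 0 0]
t=2: x=[113.0000 113.0000 112.0250 94.2250 16.0000 0.7500 0.0000 0.0000 0.0000] k=[113 113 109 89 17 0 0 0 0]
t=3: x=[113.0000 112.7000 107.8000 85.1000 21.1250 1.2750 0.0000 0.0000 0.0000] k=[113 113 107 85 23 1 0 0 0]
t=4: x=[113.0000 112.5500 105.8000 82.0000 26.0000 2.5750 0.0750 0.0000 0.0000] k=[113 110 103 84 27 5 0 0 0]
t=5: x=[112.7750 109.7000 102.1000 81.1500 29.6250 6.2750 0.3750 0.0000 0.0000] k=[109 105 104 83 35 3 0 0 0]
t=6: x=[108.7000 105.2250 102.5000 80.9750 36.2000 5.1750 0.2250 0.0000 0.0000] k=[106 100 105 83 40 5 5 0 0]
t=7: x=[105.5500 100.8250 102.9750 81.4250 40.6000 7.6250 4.6250 0.3750 0.0000] k=[106 104 105 78 43 9 10 0 0]
t=8: x=[105.8500 104.2250 102.9000 77.4000 43.0750 11.6250 9.1750 0.7500 0.0000] k=[102 108 101 74 48 14 9 0 0]
t=9: x=[102.4500 107.0250 99.5000 74.0750 47.4000 16.1750 8.7000 0.6750 0.0000] k=[103 110 100 76 49 17 12 6 0]
t=10: x=[103.5250 108.7250 98.9500 75.7750 48.6250 19.0250 11.9250 6.0000 0.4500] k=[100 113 104 72 45 24 12 3 2]
t=11: x=[100.9750 111.3500 102.2750 72.3750 45.4500 24.6750 12.2250 3.6000 2.0750] k=[102 109 103 72 42 30 17 1 0]
t=12: x=[102.5250 108.0250 101.1250 72.0750 43.3500 29.9250 16.7750 2.1250 0.0750] k=[99 104 103 76 40 32 22 2 5]
t=13: x=[99.3750 103.5500 101.0500 75.3250 42.1000 31.8500 21.2500 3.7250 4.7750] k=[104 102 106 77 45 28 17 9 3]
t=14: x=[103.8500 102.4500 103.5250 76.7750 46.1250 28.4500 17.2250 9.1500 3.4500] k=[105 100 108 79 50 28 12 13 5]
t=15: x=[104.6250 100.9750 105.2250 79.0000 50.5250 28.4500 13.2750 12.3250 5.6000] k=[101 96 101 75 47 27 18 9 7]
t=16: x=[100.6250 96.7500 98.6750 74.8500 47.6000 27.8250 18.0000 9.5250 7.1500] k=[101 102 98 74 51 33 18 7 6]
t=17: x=[101.0750 101.6250 96.5000 74.0750 51.3750 33.2250 18.3000 7.7500 6.0750] k=[99 107 92 69 52 32 20 13 9]
t=18: x=[99.6000 105.2750 91.4000 69.4500 51.7750 32.6000 20.3750 13.2250 9.3000] k=[97 106 90 69 50 31 17 9 4]
t=19: x=[97.6750 104.1250 89.6250 69.1500 50.0000 31.3750 17.4500 9.2250 4.3750] k=[97 100 95 64 53 36 20 7 1]
t=20: x=[97.2250 99.4000 93.0500 65.5000 52.5500 36.0750 20.2250 7.5250 1.4500] k=[99 98 95 64 51 34 20 4 0]
t=21: x=[98.9250 97.8500 92.9000 65.3500 50.7000 34.2250 19.8500 4.9000 0.3000] k=[96 95 94 66 50 37 16 6 0]
t=22: x=[95.9250 95.0000 91.9750 66.9000 50.2250 36.4000 16.8250 6.3000 0.4500] k=[96 94 97 66 45 34 22 4 5]
t=23: x=[95.8500 94.3750 94.4500 66.7500 45.7500 33.9250 21.5500 5.4250 4.9250] k=[92 91 93 63 47 36 26 1 4]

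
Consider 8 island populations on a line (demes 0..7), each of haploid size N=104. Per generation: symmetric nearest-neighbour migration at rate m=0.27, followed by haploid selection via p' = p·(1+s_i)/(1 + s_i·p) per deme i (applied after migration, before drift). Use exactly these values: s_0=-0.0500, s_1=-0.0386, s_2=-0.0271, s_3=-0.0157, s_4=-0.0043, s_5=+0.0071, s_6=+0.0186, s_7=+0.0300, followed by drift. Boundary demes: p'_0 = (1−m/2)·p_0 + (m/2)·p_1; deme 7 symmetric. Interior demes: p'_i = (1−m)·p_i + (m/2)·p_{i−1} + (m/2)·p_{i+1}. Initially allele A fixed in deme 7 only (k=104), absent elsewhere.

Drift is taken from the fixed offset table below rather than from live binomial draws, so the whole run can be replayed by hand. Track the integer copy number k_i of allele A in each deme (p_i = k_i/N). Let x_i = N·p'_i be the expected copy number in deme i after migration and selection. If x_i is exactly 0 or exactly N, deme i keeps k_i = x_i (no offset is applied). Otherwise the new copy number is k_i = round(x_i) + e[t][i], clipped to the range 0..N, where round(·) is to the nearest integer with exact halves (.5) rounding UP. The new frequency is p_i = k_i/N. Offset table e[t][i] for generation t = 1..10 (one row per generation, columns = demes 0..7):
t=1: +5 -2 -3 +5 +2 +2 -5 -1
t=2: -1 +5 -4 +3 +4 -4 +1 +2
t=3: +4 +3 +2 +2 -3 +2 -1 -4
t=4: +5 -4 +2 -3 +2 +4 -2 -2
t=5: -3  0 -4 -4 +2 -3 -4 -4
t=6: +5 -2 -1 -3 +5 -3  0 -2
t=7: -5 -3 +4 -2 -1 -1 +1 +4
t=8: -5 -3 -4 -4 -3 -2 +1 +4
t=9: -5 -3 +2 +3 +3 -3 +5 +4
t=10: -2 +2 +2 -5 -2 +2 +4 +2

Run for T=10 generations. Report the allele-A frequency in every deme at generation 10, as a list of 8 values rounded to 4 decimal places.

t=0: k=[0 0 0 0 0 0 0 104]
t=1: x=[0.0000 0.0000 0.0000 0.0000 0.0000 0.0000 14.2653 90.3151] k=[0 0 0 0 0 0 9 89]
t=2: x=[0.0000 0.0000 0.0000 0.0000 0.0000 1.2235 18.8680 78.7691] k=[0 0 0 0 0 0 20 81]
t=3: x=[0.0000 0.0000 0.0000 0.0000 0.0000 2.7187 25.8917 73.4071] k=[0 0 0 0 0 5 25 69]
t=4: x=[0.0000 0.0000 0.0000 0.0000 0.6721 7.0715 28.6207 63.7914] k=[0 0 0 0 3 11 27 62]
t=5: x=[0.0000 0.0000 0.0000 0.3987 3.6598 12.1557 29.9565 58.0344] k=[0 0 0 0 6 9 26 54]
t=6: x=[0.0000 0.0000 0.0000 0.7974 5.5722 10.9592 27.8593 50.9880] k=[0 0 0 0 11 8 28 49]
t=7: x=[0.0000 0.0000 0.0000 1.4620 9.0742 11.1754 28.5148 46.9251] k=[0 0 0 0 8 10 30 51]
t=8: x=[0.0000 0.0000 0.0000 1.0632 7.1612 12.5076 30.5310 48.9301] k=[0 0 0 0 4 11 32 53]
t=9: x=[0.0000 0.0000 0.0000 0.5316 4.3869 12.9701 32.4097 50.9329] k=[0 0 0 4 7 10 37 55]
t=10: x=[0.0000 0.0000 0.5254 3.8065 6.9719 13.3220 36.2188 53.3383] k=[0 0 3 0 5 15 40 55]

[0.0000, 0.0000, 0.0288, 0.0000, 0.0481, 0.1442, 0.3846, 0.5288]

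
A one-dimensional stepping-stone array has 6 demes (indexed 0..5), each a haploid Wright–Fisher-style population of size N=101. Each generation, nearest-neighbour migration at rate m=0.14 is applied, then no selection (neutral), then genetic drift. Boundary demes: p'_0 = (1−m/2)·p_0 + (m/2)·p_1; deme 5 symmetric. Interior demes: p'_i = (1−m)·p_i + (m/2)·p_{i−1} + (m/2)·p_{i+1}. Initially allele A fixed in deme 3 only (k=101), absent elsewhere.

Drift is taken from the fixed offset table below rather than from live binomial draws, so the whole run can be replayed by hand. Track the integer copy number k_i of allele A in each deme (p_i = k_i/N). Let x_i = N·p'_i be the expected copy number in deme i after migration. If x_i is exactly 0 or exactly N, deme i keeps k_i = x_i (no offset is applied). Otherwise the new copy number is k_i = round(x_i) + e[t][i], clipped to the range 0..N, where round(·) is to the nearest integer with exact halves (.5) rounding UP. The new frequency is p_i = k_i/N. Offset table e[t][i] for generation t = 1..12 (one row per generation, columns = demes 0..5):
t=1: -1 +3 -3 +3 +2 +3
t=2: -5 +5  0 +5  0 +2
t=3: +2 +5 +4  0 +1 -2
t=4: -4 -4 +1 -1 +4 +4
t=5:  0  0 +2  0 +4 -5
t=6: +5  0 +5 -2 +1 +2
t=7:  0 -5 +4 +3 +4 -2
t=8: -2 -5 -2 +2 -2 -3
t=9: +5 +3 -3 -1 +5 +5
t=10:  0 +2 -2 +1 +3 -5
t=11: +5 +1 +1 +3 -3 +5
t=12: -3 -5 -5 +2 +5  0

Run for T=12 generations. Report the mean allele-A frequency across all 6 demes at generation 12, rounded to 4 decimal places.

0.2459

t=0: k=[0 0 0 101 0 0]
t=1: x=[0.0000 0.0000 7.0700 86.8600 7.0700 0.0000] k=[0 0 4 90 9 0]
t=2: x=[0.0000 0.2800 9.7400 78.3100 14.0400 0.6300] k=[0 5 10 83 14 3]
t=3: x=[0.3500 5.0000 14.7600 73.0600 18.0600 3.7700] k=[2 10 19 73 19 2]
t=4: x=[2.5600 10.0700 22.1500 65.4400 21.5900 3.1900] k=[0 6 23 64 26 7]
t=5: x=[0.4200 6.7700 24.6800 58.4700 27.3300 8.3300] k=[0 7 27 58 31 3]
t=6: x=[0.4900 7.9100 27.7700 53.9400 30.9300 4.9600] k=[5 8 33 52 32 7]
t=7: x=[5.2100 9.5400 32.5800 49.2700 31.6500 8.7500] k=[5 5 37 52 36 7]
t=8: x=[5.0000 7.2400 35.8100 49.8300 35.0900 9.0300] k=[3 2 34 52 33 6]
t=9: x=[2.9300 4.3100 33.0200 49.4100 32.4400 7.8900] k=[8 7 30 48 37 13]
t=10: x=[7.9300 8.6800 29.6500 45.9700 36.0900 14.6800] k=[8 11 28 47 39 10]
t=11: x=[8.2100 11.9800 28.1400 45.1100 37.5300 12.0300] k=[13 13 29 48 35 17]
t=12: x=[13.0000 14.1200 29.2100 45.7600 34.6500 18.2600] k=[10 9 24 48 40 18]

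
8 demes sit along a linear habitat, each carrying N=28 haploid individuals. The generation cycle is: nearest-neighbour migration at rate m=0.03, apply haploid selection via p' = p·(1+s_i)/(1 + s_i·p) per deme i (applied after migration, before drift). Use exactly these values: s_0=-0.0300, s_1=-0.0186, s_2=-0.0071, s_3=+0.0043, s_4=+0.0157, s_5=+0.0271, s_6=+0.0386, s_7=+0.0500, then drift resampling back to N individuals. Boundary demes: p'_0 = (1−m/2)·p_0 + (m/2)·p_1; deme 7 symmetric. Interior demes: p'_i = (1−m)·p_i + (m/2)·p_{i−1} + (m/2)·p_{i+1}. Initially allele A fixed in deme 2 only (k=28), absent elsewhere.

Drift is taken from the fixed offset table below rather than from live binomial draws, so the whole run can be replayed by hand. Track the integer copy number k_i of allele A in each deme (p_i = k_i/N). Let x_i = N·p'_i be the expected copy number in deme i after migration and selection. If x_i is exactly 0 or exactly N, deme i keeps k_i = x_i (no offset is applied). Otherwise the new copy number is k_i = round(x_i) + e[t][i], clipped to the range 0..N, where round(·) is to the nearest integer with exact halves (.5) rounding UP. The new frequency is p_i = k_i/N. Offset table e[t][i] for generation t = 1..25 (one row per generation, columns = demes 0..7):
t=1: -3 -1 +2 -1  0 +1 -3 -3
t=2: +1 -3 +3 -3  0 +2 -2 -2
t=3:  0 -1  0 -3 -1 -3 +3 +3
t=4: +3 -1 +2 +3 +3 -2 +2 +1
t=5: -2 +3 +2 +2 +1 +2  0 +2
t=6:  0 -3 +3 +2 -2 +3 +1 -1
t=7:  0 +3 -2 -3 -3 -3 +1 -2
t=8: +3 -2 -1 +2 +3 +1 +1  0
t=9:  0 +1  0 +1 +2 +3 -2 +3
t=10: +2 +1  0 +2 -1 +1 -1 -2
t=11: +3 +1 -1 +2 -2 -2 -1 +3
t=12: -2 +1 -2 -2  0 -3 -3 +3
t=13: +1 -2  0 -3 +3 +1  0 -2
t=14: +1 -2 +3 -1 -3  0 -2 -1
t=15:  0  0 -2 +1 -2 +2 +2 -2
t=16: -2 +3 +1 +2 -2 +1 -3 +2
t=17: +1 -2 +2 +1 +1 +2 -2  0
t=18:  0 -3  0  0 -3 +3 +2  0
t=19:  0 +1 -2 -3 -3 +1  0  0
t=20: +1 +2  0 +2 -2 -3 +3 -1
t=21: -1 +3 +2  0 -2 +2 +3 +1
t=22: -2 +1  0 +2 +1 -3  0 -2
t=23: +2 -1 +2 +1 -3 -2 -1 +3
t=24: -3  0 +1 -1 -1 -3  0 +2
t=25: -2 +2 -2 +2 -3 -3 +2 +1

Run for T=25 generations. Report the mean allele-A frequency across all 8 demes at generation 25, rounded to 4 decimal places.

0.2634

t=0: k=[0 0 28 0 0 0 0 0]
t=1: x=[0.0000 0.4123 27.1542 0.4218 0.0000 0.0000 0.0000 0.0000] k=[0 0 28 0 0 0 0 0]
t=2: x=[0.0000 0.4123 27.1542 0.4218 0.0000 0.0000 0.0000 0.0000] k=[0 0 28 0 0 0 0 0]
t=3: x=[0.0000 0.4123 27.1542 0.4218 0.0000 0.0000 0.0000 0.0000] k=[0 0 27 0 0 0 0 0]
t=4: x=[0.0000 0.3976 26.1779 0.4067 0.0000 0.0000 0.0000 0.0000] k=[0 0 28 3 0 0 0 0]
t=5: x=[0.0000 0.4123 27.1995 3.3426 0.0457 0.0000 0.0000 0.0000] k=[0 3 28 5 1 0 0 0]
t=6: x=[0.0437 3.2753 27.2750 5.3034 1.0608 0.0154 0.0000 0.0000] k=[0 0 28 7 0 3 0 0]
t=7: x=[0.0000 0.4123 27.2599 7.2330 0.1523 2.9805 0.0467 0.0000] k=[0 3 25 4 0 0 1 0]
t=8: x=[0.0437 3.2309 24.3323 4.2705 0.0609 0.0154 1.0061 0.0157] k=[3 1 23 6 3 1 2 0]
t=9: x=[2.8901 1.3359 22.3831 6.2308 3.0572 1.0722 2.0250 0.0315] k=[3 2 22 7 5 4 0 3]
t=10: x=[2.9047 2.2754 21.4393 7.2180 5.0795 4.0467 0.1090 3.0865] k=[5 3 21 9 4 5 0 1]
t=11: x=[4.8467 3.2457 20.5110 9.1314 4.1447 5.0192 0.0935 1.0324] k=[8 4 20 11 2 3 0 4]
t=12: x=[7.7679 4.2321 19.5831 11.0287 2.1811 3.0111 0.1090 4.1081] k=[6 5 18 9 2 0 0 7]
t=13: x=[5.8429 5.1309 17.6235 9.0563 2.1051 0.0308 0.1090 7.1517] k=[7 3 18 6 5 1 0 5]
t=14: x=[6.7822 3.2309 17.5484 6.1857 5.0188 1.0722 0.0935 5.1262] k=[8 1 21 5 2 1 0 4]
t=15: x=[7.7235 1.3802 20.4207 5.2132 2.0595 1.0261 0.0779 4.1081] k=[8 1 18 6 0 3 2 2]
t=16: x=[7.7235 1.3359 17.5183 6.1105 0.1371 3.0111 2.0870 2.0925] k=[6 4 19 8 0 4 0 4]
t=17: x=[5.8282 4.1877 18.5655 8.0696 0.1828 3.9702 0.1246 4.1081] k=[7 2 21 9 1 6 0 4]
t=18: x=[6.7675 2.3197 20.4959 9.0863 1.2129 5.9595 0.1558 4.1081] k=[7 0 20 9 0 9 2 4]
t=19: x=[6.7379 0.3976 19.4929 9.0563 0.2742 8.9218 2.2109 4.1392] k=[7 1 17 6 0 10 2 4]
t=20: x=[6.7527 1.3064 16.5468 6.0954 0.2437 9.9004 2.2264 4.1392] k=[8 3 17 8 0 7 5 3]
t=21: x=[7.7531 3.2309 16.6069 8.0396 0.2285 7.0045 5.1575 3.1644] k=[7 6 19 8 0 9 8 4]
t=22: x=[6.8265 6.1197 18.5955 8.0696 0.2590 9.0126 8.1724 4.2323] k=[5 7 19 10 1 6 8 2]
t=23: x=[4.9055 7.0505 18.6407 10.0276 1.2282 6.0813 8.0962 2.1863] k=[7 6 21 11 0 4 7 5]
t=24: x=[6.8265 6.1494 20.5862 11.0137 0.2285 4.0773 7.1243 5.2345] k=[4 6 22 10 0 1 7 7]
t=25: x=[3.9261 6.1197 21.5447 10.0576 0.1676 1.1030 7.1090 7.2593] k=[2 8 20 12 0 0 9 8]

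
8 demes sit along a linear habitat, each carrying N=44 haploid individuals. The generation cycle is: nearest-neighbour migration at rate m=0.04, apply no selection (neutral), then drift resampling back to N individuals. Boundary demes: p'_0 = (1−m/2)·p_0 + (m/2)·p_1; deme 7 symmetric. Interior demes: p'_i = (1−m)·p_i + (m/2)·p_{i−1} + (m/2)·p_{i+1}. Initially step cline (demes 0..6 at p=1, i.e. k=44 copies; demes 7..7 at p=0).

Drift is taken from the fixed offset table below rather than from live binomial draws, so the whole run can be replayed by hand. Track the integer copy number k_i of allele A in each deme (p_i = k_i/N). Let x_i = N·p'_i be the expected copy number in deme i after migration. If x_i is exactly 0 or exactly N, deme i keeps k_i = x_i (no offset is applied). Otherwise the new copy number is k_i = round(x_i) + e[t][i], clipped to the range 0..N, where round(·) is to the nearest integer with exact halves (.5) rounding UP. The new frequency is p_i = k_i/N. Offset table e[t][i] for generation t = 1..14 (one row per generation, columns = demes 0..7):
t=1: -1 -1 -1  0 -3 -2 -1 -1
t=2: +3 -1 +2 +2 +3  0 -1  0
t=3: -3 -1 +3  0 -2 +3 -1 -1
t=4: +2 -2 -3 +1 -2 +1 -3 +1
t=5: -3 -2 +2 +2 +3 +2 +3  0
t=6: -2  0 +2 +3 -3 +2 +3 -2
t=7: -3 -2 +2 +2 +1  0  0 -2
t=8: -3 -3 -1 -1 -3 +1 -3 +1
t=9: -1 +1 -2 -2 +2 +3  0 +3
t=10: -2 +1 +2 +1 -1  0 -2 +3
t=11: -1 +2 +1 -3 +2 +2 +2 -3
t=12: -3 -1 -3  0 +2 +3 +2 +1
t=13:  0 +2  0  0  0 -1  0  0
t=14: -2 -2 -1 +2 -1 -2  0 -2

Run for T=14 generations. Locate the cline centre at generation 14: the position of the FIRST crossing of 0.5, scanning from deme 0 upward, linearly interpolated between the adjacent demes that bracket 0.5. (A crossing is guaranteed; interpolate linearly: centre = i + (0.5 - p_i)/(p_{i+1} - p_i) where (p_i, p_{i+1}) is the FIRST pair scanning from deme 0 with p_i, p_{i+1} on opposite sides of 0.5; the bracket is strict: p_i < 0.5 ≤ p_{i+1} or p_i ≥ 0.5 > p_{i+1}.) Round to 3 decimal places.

t=0: k=[44 44 44 44 44 44 44 0]
t=1: x=[44.0000 44.0000 44.0000 44.0000 44.0000 44.0000 43.1200 0.8800] k=[44 44 44 44 44 44 42 0]
t=2: x=[44.0000 44.0000 44.0000 44.0000 44.0000 43.9600 41.2000 0.8400] k=[44 44 44 44 44 44 40 1]
t=3: x=[44.0000 44.0000 44.0000 44.0000 44.0000 43.9200 39.3000 1.7800] k=[44 44 44 44 44 44 38 1]
t=4: x=[44.0000 44.0000 44.0000 44.0000 44.0000 43.8800 37.3800 1.7400] k=[44 44 44 44 44 44 34 3]
t=5: x=[44.0000 44.0000 44.0000 44.0000 44.0000 43.8000 33.5800 3.6200] k=[44 44 44 44 44 44 37 4]
t=6: x=[44.0000 44.0000 44.0000 44.0000 44.0000 43.8600 36.4800 4.6600] k=[44 44 44 44 44 44 39 3]
t=7: x=[44.0000 44.0000 44.0000 44.0000 44.0000 43.9000 38.3800 3.7200] k=[44 44 44 44 44 44 38 2]
t=8: x=[44.0000 44.0000 44.0000 44.0000 44.0000 43.8800 37.4000 2.7200] k=[44 44 44 44 44 44 34 4]
t=9: x=[44.0000 44.0000 44.0000 44.0000 44.0000 43.8000 33.6000 4.6000] k=[44 44 44 44 44 44 34 8]
t=10: x=[44.0000 44.0000 44.0000 44.0000 44.0000 43.8000 33.6800 8.5200] k=[44 44 44 44 44 44 32 12]
t=11: x=[44.0000 44.0000 44.0000 44.0000 44.0000 43.7600 31.8400 12.4000] k=[44 44 44 44 44 44 34 9]
t=12: x=[44.0000 44.0000 44.0000 44.0000 44.0000 43.8000 33.7000 9.5000] k=[44 44 44 44 44 44 36 11]
t=13: x=[44.0000 44.0000 44.0000 44.0000 44.0000 43.8400 35.6600 11.5000] k=[44 44 44 44 44 43 36 12]
t=14: x=[44.0000 44.0000 44.0000 44.0000 43.9800 42.8800 35.6600 12.4800] k=[44 44 44 44 43 41 36 10]

6.538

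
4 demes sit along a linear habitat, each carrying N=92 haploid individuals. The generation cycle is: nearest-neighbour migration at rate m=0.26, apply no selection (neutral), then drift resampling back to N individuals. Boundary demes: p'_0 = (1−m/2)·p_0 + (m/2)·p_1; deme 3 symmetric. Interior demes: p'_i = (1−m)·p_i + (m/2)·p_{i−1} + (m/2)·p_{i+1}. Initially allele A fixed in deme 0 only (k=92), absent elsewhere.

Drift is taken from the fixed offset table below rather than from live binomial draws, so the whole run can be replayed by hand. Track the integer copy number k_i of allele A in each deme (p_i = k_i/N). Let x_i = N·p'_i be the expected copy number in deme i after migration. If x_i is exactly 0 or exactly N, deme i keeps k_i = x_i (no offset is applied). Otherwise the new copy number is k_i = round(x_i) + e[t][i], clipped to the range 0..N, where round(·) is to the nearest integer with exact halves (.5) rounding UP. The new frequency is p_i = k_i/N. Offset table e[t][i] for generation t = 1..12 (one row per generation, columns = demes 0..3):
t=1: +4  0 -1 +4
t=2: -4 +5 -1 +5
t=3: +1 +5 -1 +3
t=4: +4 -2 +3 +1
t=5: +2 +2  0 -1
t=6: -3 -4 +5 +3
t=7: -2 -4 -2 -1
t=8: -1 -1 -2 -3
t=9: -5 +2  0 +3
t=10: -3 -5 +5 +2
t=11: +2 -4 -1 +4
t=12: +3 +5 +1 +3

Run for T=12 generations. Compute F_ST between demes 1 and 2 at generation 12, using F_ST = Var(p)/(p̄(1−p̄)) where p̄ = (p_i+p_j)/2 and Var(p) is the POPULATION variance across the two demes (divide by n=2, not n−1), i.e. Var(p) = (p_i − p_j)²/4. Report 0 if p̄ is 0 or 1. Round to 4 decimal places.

0.0096

t=0: k=[92 0 0 0]
t=1: x=[80.0400 11.9600 0.0000 0.0000] k=[84 12 0 0]
t=2: x=[74.6400 19.8000 1.5600 0.0000] k=[71 25 1 0]
t=3: x=[65.0200 27.8600 3.9900 0.1300] k=[66 33 3 3]
t=4: x=[61.7100 33.3900 6.9000 3.0000] k=[66 31 10 4]
t=5: x=[61.4500 32.8200 11.9500 4.7800] k=[63 35 12 4]
t=6: x=[59.3600 35.6500 13.9500 5.0400] k=[56 32 19 8]
t=7: x=[52.8800 33.4300 19.2600 9.4300] k=[51 29 17 8]
t=8: x=[48.1400 30.3000 17.3900 9.1700] k=[47 29 15 6]
t=9: x=[44.6600 29.5200 15.6500 7.1700] k=[40 32 16 10]
t=10: x=[38.9600 30.9600 17.3000 10.7800] k=[36 26 22 13]
t=11: x=[34.7000 26.7800 21.3500 14.1700] k=[37 23 20 18]
t=12: x=[35.1800 24.4300 20.1300 18.2600] k=[38 29 21 21]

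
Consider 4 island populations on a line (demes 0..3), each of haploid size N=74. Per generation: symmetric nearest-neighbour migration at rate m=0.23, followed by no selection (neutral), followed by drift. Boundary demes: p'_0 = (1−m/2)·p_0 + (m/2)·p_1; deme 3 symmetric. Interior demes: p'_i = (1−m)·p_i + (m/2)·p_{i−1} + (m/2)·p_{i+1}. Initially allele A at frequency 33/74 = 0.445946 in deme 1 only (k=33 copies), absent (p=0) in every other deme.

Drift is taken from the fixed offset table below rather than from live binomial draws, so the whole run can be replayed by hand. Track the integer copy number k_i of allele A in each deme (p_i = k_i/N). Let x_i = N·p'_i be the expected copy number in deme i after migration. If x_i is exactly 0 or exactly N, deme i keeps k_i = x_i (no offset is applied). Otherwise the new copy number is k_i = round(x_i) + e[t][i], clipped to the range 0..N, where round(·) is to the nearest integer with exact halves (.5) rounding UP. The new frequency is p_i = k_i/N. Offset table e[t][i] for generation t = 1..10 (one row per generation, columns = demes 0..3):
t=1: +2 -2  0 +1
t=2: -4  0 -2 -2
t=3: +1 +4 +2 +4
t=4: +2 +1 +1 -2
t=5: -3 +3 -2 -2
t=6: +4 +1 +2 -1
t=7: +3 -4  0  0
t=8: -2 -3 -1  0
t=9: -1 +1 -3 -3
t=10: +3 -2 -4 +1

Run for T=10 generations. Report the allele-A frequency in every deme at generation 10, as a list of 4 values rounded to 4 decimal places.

t=0: k=[0 33 0 0]
t=1: x=[3.7950 25.4100 3.7950 0.0000] k=[6 23 4 0]
t=2: x=[7.9550 18.8600 5.7250 0.4600] k=[4 19 4 0]
t=3: x=[5.7250 15.5500 5.2650 0.4600] k=[7 20 7 4]
t=4: x=[8.4950 17.0100 8.1500 4.3450] k=[10 18 9 2]
t=5: x=[10.9200 16.0450 9.2300 2.8050] k=[8 19 7 1]
t=6: x=[9.2650 16.3550 7.6900 1.6900] k=[13 17 10 1]
t=7: x=[13.4600 15.7350 9.7700 2.0350] k=[16 12 10 2]
t=8: x=[15.5400 12.2300 9.3100 2.9200] k=[14 9 8 3]
t=9: x=[13.4250 9.4600 7.5400 3.5750] k=[12 10 5 1]
t=10: x=[11.7700 9.6550 5.1150 1.4600] k=[15 8 1 2]

[0.2027, 0.1081, 0.0135, 0.0270]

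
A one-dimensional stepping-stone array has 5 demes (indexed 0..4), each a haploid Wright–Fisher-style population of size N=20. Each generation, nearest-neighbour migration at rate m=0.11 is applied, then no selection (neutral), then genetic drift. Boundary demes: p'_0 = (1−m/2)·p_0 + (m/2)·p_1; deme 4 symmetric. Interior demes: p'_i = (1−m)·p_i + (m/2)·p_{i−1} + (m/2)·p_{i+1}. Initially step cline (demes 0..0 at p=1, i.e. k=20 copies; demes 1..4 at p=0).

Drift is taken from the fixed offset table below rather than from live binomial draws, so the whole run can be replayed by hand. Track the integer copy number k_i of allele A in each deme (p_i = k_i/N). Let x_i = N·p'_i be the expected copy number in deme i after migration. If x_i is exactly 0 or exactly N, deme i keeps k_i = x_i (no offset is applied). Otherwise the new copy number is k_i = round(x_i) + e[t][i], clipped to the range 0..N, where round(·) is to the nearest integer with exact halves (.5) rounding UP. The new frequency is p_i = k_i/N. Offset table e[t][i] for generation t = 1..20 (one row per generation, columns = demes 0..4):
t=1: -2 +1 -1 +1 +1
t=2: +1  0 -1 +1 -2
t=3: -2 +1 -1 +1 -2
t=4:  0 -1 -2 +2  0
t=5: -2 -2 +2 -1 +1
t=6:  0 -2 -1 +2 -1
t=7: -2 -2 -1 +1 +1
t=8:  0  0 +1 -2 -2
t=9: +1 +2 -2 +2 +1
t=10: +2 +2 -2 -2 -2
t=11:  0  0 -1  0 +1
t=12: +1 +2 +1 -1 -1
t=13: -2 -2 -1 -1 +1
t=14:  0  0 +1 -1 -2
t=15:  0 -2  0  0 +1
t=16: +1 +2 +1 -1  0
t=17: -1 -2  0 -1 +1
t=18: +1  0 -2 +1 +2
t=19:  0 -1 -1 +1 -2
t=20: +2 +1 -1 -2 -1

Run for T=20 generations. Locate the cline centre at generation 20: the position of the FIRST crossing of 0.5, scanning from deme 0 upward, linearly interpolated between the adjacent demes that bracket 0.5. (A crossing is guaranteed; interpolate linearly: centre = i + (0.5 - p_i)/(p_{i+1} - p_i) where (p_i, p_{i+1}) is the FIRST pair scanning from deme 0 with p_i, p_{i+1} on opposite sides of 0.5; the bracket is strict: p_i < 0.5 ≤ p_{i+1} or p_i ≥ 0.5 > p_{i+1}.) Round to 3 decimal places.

0.200

t=0: k=[20 0 0 0 0]
t=1: x=[18.9000 1.1000 0.0000 0.0000 0.0000] k=[17 2 0 0 0]
t=2: x=[16.1750 2.7150 0.1100 0.0000 0.0000] k=[17 3 0 0 0]
t=3: x=[16.2300 3.6050 0.1650 0.0000 0.0000] k=[14 5 0 0 0]
t=4: x=[13.5050 5.2200 0.2750 0.0000 0.0000] k=[14 4 0 0 0]
t=5: x=[13.4500 4.3300 0.2200 0.0000 0.0000] k=[11 2 2 0 0]
t=6: x=[10.5050 2.4950 1.8900 0.1100 0.0000] k=[11 0 1 2 0]
t=7: x=[10.3950 0.6600 1.0000 1.8350 0.1100] k=[8 0 0 3 1]
t=8: x=[7.5600 0.4400 0.1650 2.7250 1.1100] k=[8 0 1 1 0]
t=9: x=[7.5600 0.4950 0.9450 0.9450 0.0550] k=[9 2 0 3 1]
t=10: x=[8.6150 2.2750 0.2750 2.7250 1.1100] k=[11 4 0 1 0]
t=11: x=[10.6150 4.1650 0.2750 0.8900 0.0550] k=[11 4 0 1 1]
t=12: x=[10.6150 4.1650 0.2750 0.9450 1.0000] k=[12 6 1 0 0]
t=13: x=[11.6700 6.0550 1.2200 0.0550 0.0000] k=[10 4 0 0 0]
t=14: x=[9.6700 4.1100 0.2200 0.0000 0.0000] k=[10 4 1 0 0]
t=15: x=[9.6700 4.1650 1.1100 0.0550 0.0000] k=[10 2 1 0 0]
t=16: x=[9.5600 2.3850 1.0000 0.0550 0.0000] k=[11 4 2 0 0]
t=17: x=[10.6150 4.2750 2.0000 0.1100 0.0000] k=[10 2 2 0 0]
t=18: x=[9.5600 2.4400 1.8900 0.1100 0.0000] k=[11 2 0 1 0]
t=19: x=[10.5050 2.3850 0.1650 0.8900 0.0550] k=[11 1 0 2 0]
t=20: x=[10.4500 1.4950 0.1650 1.7800 0.1100] k=[12 2 0 0 0]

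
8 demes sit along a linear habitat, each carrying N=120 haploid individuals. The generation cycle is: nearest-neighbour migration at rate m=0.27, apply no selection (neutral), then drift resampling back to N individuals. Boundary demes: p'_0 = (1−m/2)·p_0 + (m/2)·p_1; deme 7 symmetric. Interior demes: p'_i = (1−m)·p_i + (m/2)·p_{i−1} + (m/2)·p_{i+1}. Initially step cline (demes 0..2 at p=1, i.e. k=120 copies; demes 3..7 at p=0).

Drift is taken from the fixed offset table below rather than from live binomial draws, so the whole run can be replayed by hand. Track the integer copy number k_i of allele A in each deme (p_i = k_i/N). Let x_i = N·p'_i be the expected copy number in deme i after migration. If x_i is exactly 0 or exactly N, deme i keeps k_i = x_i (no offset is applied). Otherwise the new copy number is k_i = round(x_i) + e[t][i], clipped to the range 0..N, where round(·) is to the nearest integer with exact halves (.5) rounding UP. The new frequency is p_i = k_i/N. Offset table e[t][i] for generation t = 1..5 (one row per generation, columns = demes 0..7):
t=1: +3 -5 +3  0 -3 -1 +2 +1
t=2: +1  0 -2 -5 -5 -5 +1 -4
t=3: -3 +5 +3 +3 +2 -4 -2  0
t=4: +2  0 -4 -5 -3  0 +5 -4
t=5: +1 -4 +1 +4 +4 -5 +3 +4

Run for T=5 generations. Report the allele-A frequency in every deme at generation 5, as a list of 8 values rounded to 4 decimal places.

t=0: k=[120 120 120 0 0 0 0 0]
t=1: x=[120.0000 120.0000 103.8000 16.2000 0.0000 0.0000 0.0000 0.0000] k=[120 120 107 16 0 0 0 0]
t=2: x=[120.0000 118.2450 96.4700 26.1250 2.1600 0.0000 0.0000 0.0000] k=[120 118 94 21 0 0 0 0]
t=3: x=[119.7300 115.0300 87.3850 28.0200 2.8350 0.0000 0.0000 0.0000] k=[117 120 90 31 5 0 0 0]
t=4: x=[117.4050 115.5450 86.0850 35.4550 7.8350 0.6750 0.0000 0.0000] k=[119 116 82 30 5 1 0 0]
t=5: x=[118.5950 111.8150 79.5700 33.6450 7.8350 1.4050 0.1350 0.0000] k=[120 108 81 38 12 0 3 0]

[1.0000, 0.9000, 0.6750, 0.3167, 0.1000, 0.0000, 0.0250, 0.0000]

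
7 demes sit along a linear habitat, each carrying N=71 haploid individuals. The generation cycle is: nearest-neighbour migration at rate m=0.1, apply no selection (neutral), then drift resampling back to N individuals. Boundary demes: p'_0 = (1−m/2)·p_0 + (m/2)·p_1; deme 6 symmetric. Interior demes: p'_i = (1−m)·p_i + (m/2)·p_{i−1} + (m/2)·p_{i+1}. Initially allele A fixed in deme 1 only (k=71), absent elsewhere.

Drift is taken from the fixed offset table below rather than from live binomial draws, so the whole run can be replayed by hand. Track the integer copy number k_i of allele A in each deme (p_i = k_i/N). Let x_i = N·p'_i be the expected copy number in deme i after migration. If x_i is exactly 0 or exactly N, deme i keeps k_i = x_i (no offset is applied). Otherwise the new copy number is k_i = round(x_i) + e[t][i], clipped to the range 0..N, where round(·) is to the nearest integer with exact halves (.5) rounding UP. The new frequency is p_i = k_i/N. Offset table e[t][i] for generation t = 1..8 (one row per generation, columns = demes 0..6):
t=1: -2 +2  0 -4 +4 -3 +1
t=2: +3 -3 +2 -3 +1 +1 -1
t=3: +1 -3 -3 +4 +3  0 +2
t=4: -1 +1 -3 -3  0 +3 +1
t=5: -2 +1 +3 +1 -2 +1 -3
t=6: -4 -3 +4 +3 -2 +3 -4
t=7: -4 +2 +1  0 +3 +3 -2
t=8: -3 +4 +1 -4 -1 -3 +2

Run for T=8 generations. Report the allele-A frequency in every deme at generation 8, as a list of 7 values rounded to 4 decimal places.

t=0: k=[0 71 0 0 0 0 0]
t=1: x=[3.5500 63.9000 3.5500 0.0000 0.0000 0.0000 0.0000] k=[2 66 4 0 0 0 0]
t=2: x=[5.2000 59.7000 6.9000 0.2000 0.0000 0.0000 0.0000] k=[8 57 9 0 0 0 0]
t=3: x=[10.4500 52.1500 10.9500 0.4500 0.0000 0.0000 0.0000] k=[11 49 8 4 0 0 0]
t=4: x=[12.9000 45.0500 9.8500 4.0000 0.2000 0.0000 0.0000] k=[12 46 7 1 0 0 0]
t=5: x=[13.7000 42.3500 8.6500 1.2500 0.0500 0.0000 0.0000] k=[12 43 12 2 0 0 0]
t=6: x=[13.5500 39.9000 13.0500 2.4000 0.1000 0.0000 0.0000] k=[10 37 17 5 0 0 0]
t=7: x=[11.3500 34.6500 17.4000 5.3500 0.2500 0.0000 0.0000] k=[7 37 18 5 3 0 0]
t=8: x=[8.5000 34.5500 18.3000 5.5500 2.9500 0.1500 0.0000] k=[6 39 19 2 2 0 0]

[0.0845, 0.5493, 0.2676, 0.0282, 0.0282, 0.0000, 0.0000]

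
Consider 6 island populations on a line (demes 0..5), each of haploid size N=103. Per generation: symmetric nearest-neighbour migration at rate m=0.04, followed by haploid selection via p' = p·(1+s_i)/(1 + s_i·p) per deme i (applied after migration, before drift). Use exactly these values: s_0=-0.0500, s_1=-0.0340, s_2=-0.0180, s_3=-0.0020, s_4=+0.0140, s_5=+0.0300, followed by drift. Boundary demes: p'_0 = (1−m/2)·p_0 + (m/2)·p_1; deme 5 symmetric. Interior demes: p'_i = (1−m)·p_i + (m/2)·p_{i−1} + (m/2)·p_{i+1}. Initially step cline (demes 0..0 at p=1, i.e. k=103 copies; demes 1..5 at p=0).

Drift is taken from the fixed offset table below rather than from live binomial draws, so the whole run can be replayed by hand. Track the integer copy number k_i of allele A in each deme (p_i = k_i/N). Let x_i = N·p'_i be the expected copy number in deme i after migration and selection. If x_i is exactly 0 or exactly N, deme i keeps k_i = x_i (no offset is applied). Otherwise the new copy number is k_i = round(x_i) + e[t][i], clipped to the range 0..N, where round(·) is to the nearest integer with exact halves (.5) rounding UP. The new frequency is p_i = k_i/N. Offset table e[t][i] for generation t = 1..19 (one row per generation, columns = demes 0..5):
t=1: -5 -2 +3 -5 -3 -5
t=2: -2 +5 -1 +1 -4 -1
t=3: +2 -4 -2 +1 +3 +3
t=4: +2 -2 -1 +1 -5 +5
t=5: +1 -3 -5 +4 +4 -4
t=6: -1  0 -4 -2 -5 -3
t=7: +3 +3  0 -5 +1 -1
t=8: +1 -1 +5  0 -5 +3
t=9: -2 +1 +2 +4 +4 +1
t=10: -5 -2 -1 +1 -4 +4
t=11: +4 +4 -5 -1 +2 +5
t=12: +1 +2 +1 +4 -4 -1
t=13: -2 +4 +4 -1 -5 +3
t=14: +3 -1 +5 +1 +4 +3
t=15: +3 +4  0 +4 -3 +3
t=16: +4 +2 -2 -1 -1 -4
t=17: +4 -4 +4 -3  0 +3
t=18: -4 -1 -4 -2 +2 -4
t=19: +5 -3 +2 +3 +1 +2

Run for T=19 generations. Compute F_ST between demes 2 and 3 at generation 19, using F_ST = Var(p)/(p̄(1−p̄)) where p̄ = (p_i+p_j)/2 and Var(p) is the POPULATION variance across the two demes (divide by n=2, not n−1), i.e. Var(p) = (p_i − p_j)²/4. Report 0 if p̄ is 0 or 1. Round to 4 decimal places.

0.0011

t=0: k=[103 0 0 0 0 0]
t=1: x=[100.8339 1.9913 0.0000 0.0000 0.0000 0.0000] k=[96 0 0 0 0 0]
t=2: x=[93.6531 1.8559 0.0000 0.0000 0.0000 0.0000] k=[92 7 0 0 0 0]
t=3: x=[89.7178 8.2924 0.1375 0.0000 0.0000 0.0000] k=[92 4 0 0 0 0]
t=4: x=[89.6554 5.4972 0.0786 0.0000 0.0000 0.0000] k=[92 3 0 0 0 0]
t=5: x=[89.6346 4.5666 0.0589 0.0000 0.0000 0.0000] k=[91 2 0 0 0 0]
t=6: x=[88.5962 3.6173 0.0393 0.0000 0.0000 0.0000] k=[88 4 0 0 0 0]
t=7: x=[85.5905 5.4196 0.0786 0.0000 0.0000 0.0000] k=[89 8 0 0 0 0]
t=8: x=[86.6881 9.1670 0.1571 0.0000 0.0000 0.0000] k=[88 8 5 0 0 0]
t=9: x=[85.6733 9.2448 4.8749 0.0998 0.0000 0.0000] k=[84 10 7 4 0 0]
t=10: x=[81.6654 11.0735 6.8824 3.9723 0.0811 0.0000] k=[77 9 6 5 0 0]
t=11: x=[74.5971 9.9837 5.9375 4.9106 0.1014 0.0000] k=[79 14 1 4 2 0]
t=12: x=[76.7083 14.6011 1.2965 3.8925 2.0274 0.0412] k=[78 17 2 8 0 0]
t=13: x=[75.7649 17.4137 2.3774 7.7057 0.1622 0.0000] k=[74 21 6 7 0 0]
t=14: x=[71.8366 21.1722 6.2131 6.8272 0.1420 0.0000] k=[75 20 11 8 4 0]
t=15: x=[72.8172 20.3492 10.9411 7.9653 4.0538 0.0824] k=[76 24 11 12 1 3]
t=16: x=[73.9011 24.1349 11.0988 11.7392 1.2774 3.0462] k=[78 26 9 11 0 0]
t=17: x=[75.9494 26.0215 9.2263 10.7208 0.2231 0.0000] k=[80 22 13 8 0 0]
t=18: x=[77.8786 22.3684 12.8740 7.9253 0.1622 0.0000] k=[74 21 9 6 2 0]
t=19: x=[71.8366 21.2310 9.0292 5.9687 2.0680 0.0412] k=[77 18 11 9 3 2]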